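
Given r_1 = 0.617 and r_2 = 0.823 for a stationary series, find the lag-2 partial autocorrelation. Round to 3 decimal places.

0.714

φ_{22} = (r_2 − r_1²) / (1 − r_1²)
r_1² = (0.617)² = 0.380689
Numerator = 0.823 − 0.3807 = 0.4423; denominator = 1 − 0.3807 = 0.6193
φ_{22} = 0.4423 / 0.6193 = 0.714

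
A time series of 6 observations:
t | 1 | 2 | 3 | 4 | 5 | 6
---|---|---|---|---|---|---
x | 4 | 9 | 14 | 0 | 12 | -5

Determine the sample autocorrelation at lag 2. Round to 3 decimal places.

Mean x̄ = (4 + 9 + 14 + 0 + 12 − 5)/6 = 5.6667
Deviations from mean: -1.6667, 3.3333, 8.3333, -5.6667, 6.3333, -10.6667
Σ(x_t−x̄)(x_{t+2}−x̄) = (-13.8889) + (-18.8889) + (52.7778) + (60.4444) = 80.4444
Denominator Σ(x_t−x̄)² = 269.3333
r_2 = 80.4444 / 269.3333 = 0.299

0.299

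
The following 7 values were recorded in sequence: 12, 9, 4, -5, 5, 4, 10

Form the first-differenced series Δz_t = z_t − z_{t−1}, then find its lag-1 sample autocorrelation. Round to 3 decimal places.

-0.190

First differences Δz: -3, -5, -9, 10, -1, 6
Mean of differences = -0.3333
Numerator Σ(Δz_t−Δz̄)(Δz_{t+1}−Δz̄) = -47.7778
Denominator Σ(Δz_t−Δz̄)² = 251.3333
r_1(Δz) = -47.7778 / 251.3333 = -0.190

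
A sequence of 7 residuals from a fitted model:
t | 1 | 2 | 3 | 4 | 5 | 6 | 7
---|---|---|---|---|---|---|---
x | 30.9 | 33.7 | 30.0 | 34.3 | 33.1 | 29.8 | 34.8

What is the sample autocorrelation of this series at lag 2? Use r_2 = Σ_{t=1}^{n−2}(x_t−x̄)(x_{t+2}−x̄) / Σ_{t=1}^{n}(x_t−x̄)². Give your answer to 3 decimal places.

Mean x̄ = (30.9 + 33.7 + 30.0 + 34.3 + 33.1 + 29.8 + 34.8)/7 = 32.3714
Σ(x_t−x̄)(x_{t+2}−x̄) = (3.4894) + (2.5622) + (-1.7278) + (-4.9592) + (1.7694) = 1.1341
Denominator Σ(x_t−x̄)² = 26.3143
r_2 = 1.1341 / 26.3143 = 0.043

0.043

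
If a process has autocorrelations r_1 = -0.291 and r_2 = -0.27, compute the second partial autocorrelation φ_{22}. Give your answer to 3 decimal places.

-0.387

φ_{22} = (r_2 − r_1²) / (1 − r_1²)
r_1² = (-0.291)² = 0.084681
Numerator = -0.27 − 0.0847 = -0.3547; denominator = 1 − 0.0847 = 0.9153
φ_{22} = -0.3547 / 0.9153 = -0.387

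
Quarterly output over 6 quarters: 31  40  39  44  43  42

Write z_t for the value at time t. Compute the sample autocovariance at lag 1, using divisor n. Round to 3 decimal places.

2.495

Mean z̄ = (31 + 40 + 39 + 44 + 43 + 42)/6 = 39.8333
Σ_{t=1}^{5}(z_t−z̄)(z_{t+1}−z̄) = 14.9722
γ_1 = 14.9722 / 6 = 2.495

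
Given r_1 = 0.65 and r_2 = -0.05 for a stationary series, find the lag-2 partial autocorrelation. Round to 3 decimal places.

-0.818

φ_{22} = (r_2 − r_1²) / (1 − r_1²)
r_1² = (0.65)² = 0.4225
Numerator = -0.05 − 0.4225 = -0.4725; denominator = 1 − 0.4225 = 0.5775
φ_{22} = -0.4725 / 0.5775 = -0.818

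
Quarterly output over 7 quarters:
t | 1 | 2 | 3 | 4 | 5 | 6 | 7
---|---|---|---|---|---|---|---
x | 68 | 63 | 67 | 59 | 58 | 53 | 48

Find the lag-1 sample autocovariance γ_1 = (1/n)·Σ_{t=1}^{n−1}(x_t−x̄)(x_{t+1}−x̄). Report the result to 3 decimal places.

Mean x̄ = (68 + 63 + 67 + 59 + 58 + 53 + 48)/7 = 59.4286
Σ_{t=1}^{6}(x_t−x̄)(x_{t+1}−x̄) = 137.6735
γ_1 = 137.6735 / 7 = 19.668

19.668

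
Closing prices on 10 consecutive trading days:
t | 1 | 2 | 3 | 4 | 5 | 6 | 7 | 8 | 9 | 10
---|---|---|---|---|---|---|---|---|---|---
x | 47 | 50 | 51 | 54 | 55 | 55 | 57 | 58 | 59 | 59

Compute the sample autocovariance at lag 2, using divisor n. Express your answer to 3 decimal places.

5.650

Mean x̄ = (47 + 50 + 51 + 54 + 55 + 55 + 57 + 58 + 59 + 59)/10 = 54.5000
Σ_{t=1}^{8}(x_t−x̄)(x_{t+2}−x̄) = 56.5000
γ_2 = 56.5000 / 10 = 5.650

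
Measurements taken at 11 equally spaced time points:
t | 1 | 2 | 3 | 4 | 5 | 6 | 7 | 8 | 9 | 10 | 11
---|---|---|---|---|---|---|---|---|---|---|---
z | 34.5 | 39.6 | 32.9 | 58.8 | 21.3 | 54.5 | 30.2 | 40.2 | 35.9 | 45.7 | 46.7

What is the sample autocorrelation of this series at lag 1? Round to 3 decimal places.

-0.744

Mean z̄ = (34.5 + 39.6 + 32.9 + 58.8 + 21.3 + 54.5 + 30.2 + 40.2 + 35.9 + 45.7 + 46.7)/11 = 40.0273
Numerator Σ_{t=1}^{10}(z_t−z̄)(z_{t+1}−z̄) = -881.1862
Denominator Σ(z_t−z̄)² = 1184.4618
r_1 = -881.1862 / 1184.4618 = -0.744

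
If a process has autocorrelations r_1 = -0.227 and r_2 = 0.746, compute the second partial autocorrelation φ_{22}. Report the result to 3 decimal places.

φ_{22} = (r_2 − r_1²) / (1 − r_1²)
r_1² = (-0.227)² = 0.051529
Numerator = 0.746 − 0.0515 = 0.6945; denominator = 1 − 0.0515 = 0.9485
φ_{22} = 0.6945 / 0.9485 = 0.732

0.732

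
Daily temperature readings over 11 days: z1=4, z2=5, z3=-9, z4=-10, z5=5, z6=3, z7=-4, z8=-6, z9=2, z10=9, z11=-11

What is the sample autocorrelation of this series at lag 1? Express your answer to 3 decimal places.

Mean z̄ = (4 + 5 − 9 − 10 + 5 + 3 − 4 − 6 + 2 + 9 − 11)/11 = -1.0909
Numerator Σ_{t=1}^{10}(z_t−z̄)(z_{t+1}−z̄) = -57.6446
Denominator Σ(z_t−z̄)² = 500.9091
r_1 = -57.6446 / 500.9091 = -0.115

-0.115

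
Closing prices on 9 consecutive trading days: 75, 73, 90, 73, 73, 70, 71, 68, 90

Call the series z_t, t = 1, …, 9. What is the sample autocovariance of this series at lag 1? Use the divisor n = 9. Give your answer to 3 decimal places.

Mean z̄ = (75 + 73 + 90 + 73 + 73 + 70 + 71 + 68 + 90)/9 = 75.8889
Σ_{t=1}^{8}(z_t−z̄)(z_{t+1}−z̄) = -97.5679
γ_1 = -97.5679 / 9 = -10.841

-10.841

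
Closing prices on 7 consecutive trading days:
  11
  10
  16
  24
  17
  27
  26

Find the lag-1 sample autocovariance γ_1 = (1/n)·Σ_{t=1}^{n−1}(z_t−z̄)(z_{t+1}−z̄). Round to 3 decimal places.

16.233

Mean z̄ = (11 + 10 + 16 + 24 + 17 + 27 + 26)/7 = 18.7143
Σ_{t=1}^{6}(z_t−z̄)(z_{t+1}−z̄) = 113.6327
γ_1 = 113.6327 / 7 = 16.233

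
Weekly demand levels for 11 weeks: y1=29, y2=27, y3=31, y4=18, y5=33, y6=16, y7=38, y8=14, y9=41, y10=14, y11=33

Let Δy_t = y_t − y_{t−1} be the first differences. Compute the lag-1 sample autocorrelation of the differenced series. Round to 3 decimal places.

-0.921

First differences Δy: -2, 4, -13, 15, -17, 22, -24, 27, -27, 19
Mean of differences = 0.4000
Numerator Σ(Δy_t−Δȳ)(Δy_{t+1}−Δȳ) = -3296.9600
Denominator Σ(Δy_t−Δȳ)² = 3580.4000
r_1(Δy) = -3296.9600 / 3580.4000 = -0.921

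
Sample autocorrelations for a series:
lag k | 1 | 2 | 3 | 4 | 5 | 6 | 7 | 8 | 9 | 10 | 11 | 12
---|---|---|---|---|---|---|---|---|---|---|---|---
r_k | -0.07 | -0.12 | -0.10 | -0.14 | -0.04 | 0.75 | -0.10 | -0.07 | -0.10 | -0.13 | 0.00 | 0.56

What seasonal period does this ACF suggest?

6

The largest autocorrelation is r_6 = 0.75, with a weaker echo at lag 12 (0.56); the remaining lags stay at or below 0.00.
The dominant spike at lag 6 indicates a seasonal period of 6.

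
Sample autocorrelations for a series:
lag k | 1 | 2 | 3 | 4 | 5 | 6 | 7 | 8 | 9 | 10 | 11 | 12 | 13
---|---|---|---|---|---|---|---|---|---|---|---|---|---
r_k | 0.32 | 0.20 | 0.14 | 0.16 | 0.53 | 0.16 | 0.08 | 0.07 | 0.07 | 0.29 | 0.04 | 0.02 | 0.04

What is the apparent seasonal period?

5

The largest autocorrelation is r_5 = 0.53; the remaining lags stay at or below 0.32. The elevated value at lag 1 (0.32), dropping to 0.20 at lag 2, reflects decaying short-term dependence rather than seasonality.
The dominant spike at lag 5 indicates a seasonal period of 5.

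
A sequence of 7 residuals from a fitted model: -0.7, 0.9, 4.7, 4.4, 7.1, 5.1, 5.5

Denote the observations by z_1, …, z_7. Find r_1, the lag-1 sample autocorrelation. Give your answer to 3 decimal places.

Mean z̄ = (-0.7 + 0.9 + 4.7 + 4.4 + 7.1 + 5.1 + 5.5)/7 = 3.8571
Deviations from mean: -4.5571, -2.9571, 0.8429, 0.5429, 3.2429, 1.2429, 1.6429
Σ(z_t−z̄)(z_{t+1}−z̄) = (13.4761) + (-2.4924) + (0.4576) + (1.7604) + (4.0304) + (2.0418) = 19.2739
Denominator Σ(z_t−z̄)² = 45.2771
r_1 = 19.2739 / 45.2771 = 0.426

0.426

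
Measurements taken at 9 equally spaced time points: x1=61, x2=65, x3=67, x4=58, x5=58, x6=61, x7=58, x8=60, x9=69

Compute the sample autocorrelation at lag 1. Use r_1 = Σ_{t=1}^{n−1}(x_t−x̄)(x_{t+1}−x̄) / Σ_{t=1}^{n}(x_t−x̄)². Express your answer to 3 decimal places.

0.067

Mean x̄ = (61 + 65 + 67 + 58 + 58 + 61 + 58 + 60 + 69)/9 = 61.8889
Numerator Σ_{t=1}^{8}(x_t−x̄)(x_{t+1}−x̄) = 9.2099
Denominator Σ(x_t−x̄)² = 136.8889
r_1 = 9.2099 / 136.8889 = 0.067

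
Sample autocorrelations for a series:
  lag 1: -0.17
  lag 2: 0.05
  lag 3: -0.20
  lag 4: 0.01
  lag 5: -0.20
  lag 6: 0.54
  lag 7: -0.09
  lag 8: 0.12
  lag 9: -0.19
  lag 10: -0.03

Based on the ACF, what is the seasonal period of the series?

6

The largest autocorrelation is r_6 = 0.54; the remaining lags stay at or below 0.12.
The dominant spike at lag 6 indicates a seasonal period of 6.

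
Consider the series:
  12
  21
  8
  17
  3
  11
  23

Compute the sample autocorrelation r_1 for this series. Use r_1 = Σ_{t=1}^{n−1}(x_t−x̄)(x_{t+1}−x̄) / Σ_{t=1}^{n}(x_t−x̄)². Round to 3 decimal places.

-0.343

Mean x̄ = (12 + 21 + 8 + 17 + 3 + 11 + 23)/7 = 13.5714
Deviations from mean: -1.5714, 7.4286, -5.5714, 3.4286, -10.5714, -2.5714, 9.4286
Σ(x_t−x̄)(x_{t+1}−x̄) = (-11.6735) + (-41.3878) + (-19.1020) + (-36.2449) + (27.1837) + (-24.2449) = -105.4694
Denominator Σ(x_t−x̄)² = 307.7143
r_1 = -105.4694 / 307.7143 = -0.343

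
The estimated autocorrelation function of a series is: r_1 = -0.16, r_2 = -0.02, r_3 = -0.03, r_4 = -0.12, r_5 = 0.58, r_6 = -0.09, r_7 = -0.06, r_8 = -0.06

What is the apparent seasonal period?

The largest autocorrelation is r_5 = 0.58; the remaining lags stay at or below -0.02.
The dominant spike at lag 5 indicates a seasonal period of 5.

5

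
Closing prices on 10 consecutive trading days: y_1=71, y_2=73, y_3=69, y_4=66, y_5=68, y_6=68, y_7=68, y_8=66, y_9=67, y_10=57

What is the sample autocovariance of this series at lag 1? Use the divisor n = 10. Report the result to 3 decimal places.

Mean ȳ = (71 + 73 + 69 + 66 + 68 + 68 + 68 + 66 + 67 + 57)/10 = 67.3000
Σ_{t=1}^{9}(y_t−ȳ)(y_{t+1}−ȳ) = 31.2100
γ_1 = 31.2100 / 10 = 3.121

3.121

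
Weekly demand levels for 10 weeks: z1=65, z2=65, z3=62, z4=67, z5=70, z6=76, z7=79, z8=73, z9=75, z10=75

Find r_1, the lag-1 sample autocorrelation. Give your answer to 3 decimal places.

Mean z̄ = (65 + 65 + 62 + 67 + 70 + 76 + 79 + 73 + 75 + 75)/10 = 70.7000
Numerator Σ_{t=1}^{9}(z_t−z̄)(z_{t+1}−z̄) = 204.6100
Denominator Σ(z_t−z̄)² = 294.1000
r_1 = 204.6100 / 294.1000 = 0.696

0.696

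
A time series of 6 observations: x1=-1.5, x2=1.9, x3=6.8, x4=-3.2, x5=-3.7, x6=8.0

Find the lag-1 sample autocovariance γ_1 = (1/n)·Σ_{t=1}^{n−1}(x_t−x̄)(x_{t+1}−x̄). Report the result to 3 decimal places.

-5.642

Mean x̄ = (-1.5 + 1.9 + 6.8 − 3.2 − 3.7 + 8.0)/6 = 1.3833
Deviations: -2.8833, 0.5167, 5.4167, -4.5833, -5.0833, 6.6167
Σ_{t=1}^{5}(x_t−x̄)(x_{t+1}−x̄) = -33.8536
γ_1 = -33.8536 / 6 = -5.642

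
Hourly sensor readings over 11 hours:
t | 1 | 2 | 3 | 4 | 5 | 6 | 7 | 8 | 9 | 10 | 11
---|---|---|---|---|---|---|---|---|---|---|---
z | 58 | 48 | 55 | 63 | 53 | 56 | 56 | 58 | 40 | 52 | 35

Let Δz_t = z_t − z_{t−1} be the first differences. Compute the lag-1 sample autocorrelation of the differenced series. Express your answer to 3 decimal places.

First differences Δz: -10, 7, 8, -10, 3, 0, 2, -18, 12, -17
Mean of differences = -2.3000
Numerator Σ(Δz_t−Δz̄)(Δz_{t+1}−Δz̄) = -576.0900
Denominator Σ(Δz_t−Δz̄)² = 1030.1000
r_1(Δz) = -576.0900 / 1030.1000 = -0.559

-0.559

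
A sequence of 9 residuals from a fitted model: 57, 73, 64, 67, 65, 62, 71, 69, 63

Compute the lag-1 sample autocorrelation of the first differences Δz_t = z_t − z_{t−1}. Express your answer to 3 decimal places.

-0.424

First differences Δz: 16, -9, 3, -2, -3, 9, -2, -6
Mean of differences = 0.7500
Numerator Σ(Δz_t−Δz̄)(Δz_{t+1}−Δz̄) = -201.5625
Denominator Σ(Δz_t−Δz̄)² = 475.5000
r_1(Δz) = -201.5625 / 475.5000 = -0.424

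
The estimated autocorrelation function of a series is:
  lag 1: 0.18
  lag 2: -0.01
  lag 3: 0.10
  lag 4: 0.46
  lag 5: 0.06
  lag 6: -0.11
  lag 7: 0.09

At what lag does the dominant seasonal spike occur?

The largest autocorrelation is r_4 = 0.46; the remaining lags stay at or below 0.18.
The dominant spike at lag 4 indicates a seasonal period of 4.

4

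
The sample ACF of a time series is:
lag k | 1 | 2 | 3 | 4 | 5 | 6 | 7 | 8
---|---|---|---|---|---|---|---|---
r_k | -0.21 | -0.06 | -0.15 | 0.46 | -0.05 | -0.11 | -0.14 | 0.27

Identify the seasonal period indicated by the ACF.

4

The largest autocorrelation is r_4 = 0.46, with a weaker echo at lag 8 (0.27); the remaining lags stay at or below -0.05.
The dominant spike at lag 4 indicates a seasonal period of 4.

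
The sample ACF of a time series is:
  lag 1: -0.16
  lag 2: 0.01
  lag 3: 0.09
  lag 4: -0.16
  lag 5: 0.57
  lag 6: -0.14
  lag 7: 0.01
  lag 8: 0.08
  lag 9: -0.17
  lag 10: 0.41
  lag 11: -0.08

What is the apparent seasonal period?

5

The largest autocorrelation is r_5 = 0.57, with a weaker echo at lag 10 (0.41); the remaining lags stay at or below 0.09.
The dominant spike at lag 5 indicates a seasonal period of 5.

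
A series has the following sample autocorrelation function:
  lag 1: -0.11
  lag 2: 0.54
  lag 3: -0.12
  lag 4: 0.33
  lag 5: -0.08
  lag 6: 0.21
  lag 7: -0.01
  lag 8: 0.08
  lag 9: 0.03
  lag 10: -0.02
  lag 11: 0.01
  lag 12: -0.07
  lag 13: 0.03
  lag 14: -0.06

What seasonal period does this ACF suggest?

The largest autocorrelation is r_2 = 0.54, with weaker echoes at lags 4 (0.33) and 6 (0.21); the remaining lags stay at or below 0.08.
The dominant spike at lag 2 indicates a seasonal period of 2.

2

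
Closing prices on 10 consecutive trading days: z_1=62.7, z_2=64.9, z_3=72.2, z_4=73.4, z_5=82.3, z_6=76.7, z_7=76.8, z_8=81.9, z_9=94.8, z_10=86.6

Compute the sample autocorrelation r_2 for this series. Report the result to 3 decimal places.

Mean z̄ = (62.7 + 64.9 + 72.2 + 73.4 + 82.3 + 76.7 + 76.8 + 81.9 + 94.8 + 86.6)/10 = 77.2300
Numerator Σ_{t=1}^{8}(z_t−z̄)(z_{t+2}−z̄) = 128.3852
Denominator Σ(z_t−z̄)² = 847.6010
r_2 = 128.3852 / 847.6010 = 0.151

0.151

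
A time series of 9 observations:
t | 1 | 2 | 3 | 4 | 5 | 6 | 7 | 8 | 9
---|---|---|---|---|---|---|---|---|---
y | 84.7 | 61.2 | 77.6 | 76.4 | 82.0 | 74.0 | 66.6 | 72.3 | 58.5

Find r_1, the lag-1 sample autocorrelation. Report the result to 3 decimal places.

Mean ȳ = (84.7 + 61.2 + 77.6 + 76.4 + 82.0 + 74.0 + 66.6 + 72.3 + 58.5)/9 = 72.5889
Numerator Σ_{t=1}^{8}(y_t−ȳ)(y_{t+1}−ȳ) = -129.4090
Denominator Σ(y_t−ȳ)² = 641.0289
r_1 = -129.4090 / 641.0289 = -0.202

-0.202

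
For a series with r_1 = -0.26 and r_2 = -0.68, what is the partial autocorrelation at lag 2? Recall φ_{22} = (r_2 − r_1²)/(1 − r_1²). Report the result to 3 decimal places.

φ_{22} = (r_2 − r_1²) / (1 − r_1²)
r_1² = (-0.26)² = 0.0676
Numerator = -0.68 − 0.0676 = -0.7476; denominator = 1 − 0.0676 = 0.9324
φ_{22} = -0.7476 / 0.9324 = -0.802

-0.802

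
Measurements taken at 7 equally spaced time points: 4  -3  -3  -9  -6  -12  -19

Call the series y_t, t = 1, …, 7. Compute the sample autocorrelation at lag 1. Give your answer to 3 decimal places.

Mean ȳ = (4 − 3 − 3 − 9 − 6 − 12 − 19)/7 = -6.8571
Deviations from mean: 10.8571, 3.8571, 3.8571, -2.1429, 0.8571, -5.1429, -12.1429
Numerator Σ_{t=1}^{6}(y_t−ȳ)(y_{t+1}−ȳ) = 104.6939
Denominator Σ(y_t−ȳ)² = 326.8571
r_1 = 104.6939 / 326.8571 = 0.320

0.320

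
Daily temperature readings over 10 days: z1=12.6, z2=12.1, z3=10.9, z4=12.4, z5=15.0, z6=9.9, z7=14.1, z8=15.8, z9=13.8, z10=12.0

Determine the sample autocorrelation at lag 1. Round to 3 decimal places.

-0.094

Mean z̄ = (12.6 + 12.1 + 10.9 + 12.4 + 15.0 + 9.9 + 14.1 + 15.8 + 13.8 + 12.0)/10 = 12.8600
Numerator Σ_{t=1}^{9}(z_t−z̄)(z_{t+1}−z̄) = -2.7996
Denominator Σ(z_t−z̄)² = 29.8440
r_1 = -2.7996 / 29.8440 = -0.094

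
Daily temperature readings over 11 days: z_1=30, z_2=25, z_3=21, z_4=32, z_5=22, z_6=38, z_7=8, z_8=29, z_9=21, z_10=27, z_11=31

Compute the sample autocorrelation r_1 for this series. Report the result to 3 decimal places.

Mean z̄ = (30 + 25 + 21 + 32 + 22 + 38 + 8 + 29 + 21 + 27 + 31)/11 = 25.8182
Numerator Σ_{t=1}^{10}(z_t−z̄)(z_{t+1}−z̄) = -388.0331
Denominator Σ(z_t−z̄)² = 621.6364
r_1 = -388.0331 / 621.6364 = -0.624

-0.624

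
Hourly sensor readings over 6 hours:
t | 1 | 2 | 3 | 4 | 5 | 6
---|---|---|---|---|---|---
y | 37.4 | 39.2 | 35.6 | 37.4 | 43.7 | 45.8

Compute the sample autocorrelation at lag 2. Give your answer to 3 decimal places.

-0.235

Mean ȳ = (37.4 + 39.2 + 35.6 + 37.4 + 43.7 + 45.8)/6 = 39.8500
Numerator Σ_{t=1}^{4}(y_t−ȳ)(y_{t+2}−ȳ) = -18.9350
Denominator Σ(y_t−ȳ)² = 80.7150
r_2 = -18.9350 / 80.7150 = -0.235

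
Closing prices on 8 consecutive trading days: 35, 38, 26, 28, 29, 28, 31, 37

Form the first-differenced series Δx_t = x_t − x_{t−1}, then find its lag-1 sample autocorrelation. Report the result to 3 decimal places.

First differences Δx: 3, -12, 2, 1, -1, 3, 6
Mean of differences = 0.2857
Numerator Σ(Δx_t−Δx̄)(Δx_{t+1}−Δx̄) = -42.0816
Denominator Σ(Δx_t−Δx̄)² = 203.4286
r_1(Δx) = -42.0816 / 203.4286 = -0.207

-0.207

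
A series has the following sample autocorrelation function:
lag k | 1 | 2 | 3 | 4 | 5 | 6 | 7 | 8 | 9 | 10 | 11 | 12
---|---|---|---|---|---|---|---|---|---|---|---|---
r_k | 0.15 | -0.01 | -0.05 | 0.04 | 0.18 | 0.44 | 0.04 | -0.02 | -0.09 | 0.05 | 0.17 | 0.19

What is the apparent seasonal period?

6

The largest autocorrelation is r_6 = 0.44, with a weaker echo at lag 12 (0.19); the remaining lags stay at or below 0.18.
The dominant spike at lag 6 indicates a seasonal period of 6.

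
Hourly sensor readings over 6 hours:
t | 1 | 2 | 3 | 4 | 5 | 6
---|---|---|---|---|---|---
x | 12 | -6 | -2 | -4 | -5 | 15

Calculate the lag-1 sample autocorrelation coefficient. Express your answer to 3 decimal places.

-0.188

Mean x̄ = (12 − 6 − 2 − 4 − 5 + 15)/6 = 1.6667
Deviations from mean: 10.3333, -7.6667, -3.6667, -5.6667, -6.6667, 13.3333
Σ(x_t−x̄)(x_{t+1}−x̄) = (-79.2222) + (28.1111) + (20.7778) + (37.7778) + (-88.8889) = -81.4444
Denominator Σ(x_t−x̄)² = 433.3333
r_1 = -81.4444 / 433.3333 = -0.188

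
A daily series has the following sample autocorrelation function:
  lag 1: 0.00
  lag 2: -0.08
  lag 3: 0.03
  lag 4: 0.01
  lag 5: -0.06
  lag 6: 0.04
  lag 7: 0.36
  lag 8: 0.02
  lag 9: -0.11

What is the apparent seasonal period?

7

The largest autocorrelation is r_7 = 0.36; the remaining lags stay at or below 0.04.
The dominant spike at lag 7 indicates a seasonal period of 7.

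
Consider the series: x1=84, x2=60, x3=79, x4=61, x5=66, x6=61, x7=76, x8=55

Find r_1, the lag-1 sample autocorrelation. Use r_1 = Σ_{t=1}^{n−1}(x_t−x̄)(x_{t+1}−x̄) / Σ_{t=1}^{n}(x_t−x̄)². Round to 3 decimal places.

-0.550

Mean x̄ = (84 + 60 + 79 + 61 + 66 + 61 + 76 + 55)/8 = 67.7500
Deviations from mean: 16.2500, -7.7500, 11.2500, -6.7500, -1.7500, -6.7500, 8.2500, -12.7500
Numerator Σ_{t=1}^{7}(x_t−x̄)(x_{t+1}−x̄) = -426.3125
Denominator Σ(x_t−x̄)² = 775.5000
r_1 = -426.3125 / 775.5000 = -0.550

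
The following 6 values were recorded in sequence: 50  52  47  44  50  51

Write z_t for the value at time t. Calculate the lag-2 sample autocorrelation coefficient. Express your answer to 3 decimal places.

Mean z̄ = (50 + 52 + 47 + 44 + 50 + 51)/6 = 49.0000
Deviations from mean: 1.0000, 3.0000, -2.0000, -5.0000, 1.0000, 2.0000
Σ(z_t−z̄)(z_{t+2}−z̄) = (-2.0000) + (-15.0000) + (-2.0000) + (-10.0000) = -29.0000
Denominator Σ(z_t−z̄)² = 44.0000
r_2 = -29.0000 / 44.0000 = -0.659

-0.659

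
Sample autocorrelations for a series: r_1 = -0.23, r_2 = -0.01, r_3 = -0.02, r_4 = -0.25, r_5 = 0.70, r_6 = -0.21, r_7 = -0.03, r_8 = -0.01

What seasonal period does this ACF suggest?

The largest autocorrelation is r_5 = 0.70; the remaining lags stay at or below -0.01.
The dominant spike at lag 5 indicates a seasonal period of 5.

5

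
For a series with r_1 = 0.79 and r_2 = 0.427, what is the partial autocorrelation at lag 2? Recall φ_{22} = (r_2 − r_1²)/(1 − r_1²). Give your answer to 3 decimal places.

-0.524

φ_{22} = (r_2 − r_1²) / (1 − r_1²)
r_1² = (0.79)² = 0.6241
Numerator = 0.427 − 0.6241 = -0.1971; denominator = 1 − 0.6241 = 0.3759
φ_{22} = -0.1971 / 0.3759 = -0.524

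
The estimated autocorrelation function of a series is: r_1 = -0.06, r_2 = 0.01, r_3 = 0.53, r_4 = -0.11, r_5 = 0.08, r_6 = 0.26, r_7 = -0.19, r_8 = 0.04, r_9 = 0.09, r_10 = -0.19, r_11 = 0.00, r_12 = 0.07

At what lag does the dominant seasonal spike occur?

The largest autocorrelation is r_3 = 0.53, with a weaker echo at lag 6 (0.26); the remaining lags stay at or below 0.09.
The dominant spike at lag 3 indicates a seasonal period of 3.

3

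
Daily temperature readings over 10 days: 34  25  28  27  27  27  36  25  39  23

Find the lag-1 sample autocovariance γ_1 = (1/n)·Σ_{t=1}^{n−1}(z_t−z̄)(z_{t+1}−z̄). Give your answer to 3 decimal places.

Mean z̄ = (34 + 25 + 28 + 27 + 27 + 27 + 36 + 25 + 39 + 23)/10 = 29.1000
Σ_{t=1}^{9}(z_t−z̄)(z_{t+1}−z̄) = -148.2100
γ_1 = -148.2100 / 10 = -14.821

-14.821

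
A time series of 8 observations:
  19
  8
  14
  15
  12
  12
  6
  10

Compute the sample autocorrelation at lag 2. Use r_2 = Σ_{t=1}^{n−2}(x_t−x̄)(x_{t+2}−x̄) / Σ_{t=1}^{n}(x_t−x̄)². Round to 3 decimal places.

Mean x̄ = (19 + 8 + 14 + 15 + 12 + 12 + 6 + 10)/8 = 12.0000
Deviations from mean: 7.0000, -4.0000, 2.0000, 3.0000, 0.0000, 0.0000, -6.0000, -2.0000
Σ(x_t−x̄)(x_{t+2}−x̄) = (14.0000) + (-12.0000) + (0.0000) + (0.0000) + (0.0000) + (0.0000) = 2.0000
Denominator Σ(x_t−x̄)² = 118.0000
r_2 = 2.0000 / 118.0000 = 0.017

0.017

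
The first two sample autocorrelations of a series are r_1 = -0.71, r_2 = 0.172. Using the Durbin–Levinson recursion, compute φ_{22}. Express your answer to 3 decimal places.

φ_{22} = (r_2 − r_1²) / (1 − r_1²)
r_1² = (-0.71)² = 0.5041
Numerator = 0.172 − 0.5041 = -0.3321; denominator = 1 − 0.5041 = 0.4959
φ_{22} = -0.3321 / 0.4959 = -0.670

-0.670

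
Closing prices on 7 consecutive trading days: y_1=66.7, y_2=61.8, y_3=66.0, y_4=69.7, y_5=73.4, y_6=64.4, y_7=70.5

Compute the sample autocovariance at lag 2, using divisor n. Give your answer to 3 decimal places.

Mean ȳ = (66.7 + 61.8 + 66.0 + 69.7 + 73.4 + 64.4 + 70.5)/7 = 67.5000
Σ_{t=1}^{5}(y_t−ȳ)(y_{t+2}−ȳ) = -9.3100
γ_2 = -9.3100 / 7 = -1.330

-1.330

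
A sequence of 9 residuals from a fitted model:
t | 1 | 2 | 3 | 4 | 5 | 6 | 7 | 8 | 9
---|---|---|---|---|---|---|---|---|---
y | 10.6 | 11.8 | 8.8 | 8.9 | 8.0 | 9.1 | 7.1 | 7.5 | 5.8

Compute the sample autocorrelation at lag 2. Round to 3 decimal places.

Mean ȳ = (10.6 + 11.8 + 8.8 + 8.9 + 8.0 + 9.1 + 7.1 + 7.5 + 5.8)/9 = 8.6222
Σ(y_t−ȳ)(y_{t+2}−ȳ) = (0.3516) + (0.8827) + (-0.1106) + (0.1327) + (0.9472) + (-0.5362) + (4.2960) = 5.9635
Denominator Σ(y_t−ȳ)² = 26.2756
r_2 = 5.9635 / 26.2756 = 0.227

0.227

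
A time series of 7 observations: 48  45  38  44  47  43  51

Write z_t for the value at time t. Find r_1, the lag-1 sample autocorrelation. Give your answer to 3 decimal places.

-0.096

Mean z̄ = (48 + 45 + 38 + 44 + 47 + 43 + 51)/7 = 45.1429
Σ(z_t−z̄)(z_{t+1}−z̄) = (-0.4082) + (1.0204) + (8.1633) + (-2.1224) + (-3.9796) + (-12.5510) = -9.8776
Denominator Σ(z_t−z̄)² = 102.8571
r_1 = -9.8776 / 102.8571 = -0.096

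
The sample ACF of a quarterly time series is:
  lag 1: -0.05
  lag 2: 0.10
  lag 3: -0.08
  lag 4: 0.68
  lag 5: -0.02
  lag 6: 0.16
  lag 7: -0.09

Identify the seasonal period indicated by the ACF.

4

The largest autocorrelation is r_4 = 0.68; the remaining lags stay at or below 0.16.
The dominant spike at lag 4 indicates a seasonal period of 4.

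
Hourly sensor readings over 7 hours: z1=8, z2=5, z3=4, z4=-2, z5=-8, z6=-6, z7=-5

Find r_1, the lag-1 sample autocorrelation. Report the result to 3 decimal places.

Mean z̄ = (8 + 5 + 4 − 2 − 8 − 6 − 5)/7 = -0.5714
Deviations from mean: 8.5714, 5.5714, 4.5714, -1.4286, -7.4286, -5.4286, -4.4286
Numerator Σ_{t=1}^{6}(z_t−z̄)(z_{t+1}−z̄) = 141.6735
Denominator Σ(z_t−z̄)² = 231.7143
r_1 = 141.6735 / 231.7143 = 0.611

0.611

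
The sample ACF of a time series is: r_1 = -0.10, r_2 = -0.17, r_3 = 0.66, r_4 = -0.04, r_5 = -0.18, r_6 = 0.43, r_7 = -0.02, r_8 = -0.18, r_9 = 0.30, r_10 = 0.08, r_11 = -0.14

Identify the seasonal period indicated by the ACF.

3

The largest autocorrelation is r_3 = 0.66, with weaker echoes at lags 6 (0.43) and 9 (0.30); the remaining lags stay at or below 0.08.
The dominant spike at lag 3 indicates a seasonal period of 3.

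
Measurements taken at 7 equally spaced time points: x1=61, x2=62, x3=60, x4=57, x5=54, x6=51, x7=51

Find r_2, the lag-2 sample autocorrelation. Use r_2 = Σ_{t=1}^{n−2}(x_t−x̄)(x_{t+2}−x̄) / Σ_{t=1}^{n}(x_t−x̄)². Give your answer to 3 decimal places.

Mean x̄ = (61 + 62 + 60 + 57 + 54 + 51 + 51)/7 = 56.5714
Deviations from mean: 4.4286, 5.4286, 3.4286, 0.4286, -2.5714, -5.5714, -5.5714
Σ(x_t−x̄)(x_{t+2}−x̄) = (15.1837) + (2.3265) + (-8.8163) + (-2.3878) + (14.3265) = 20.6327
Denominator Σ(x_t−x̄)² = 129.7143
r_2 = 20.6327 / 129.7143 = 0.159

0.159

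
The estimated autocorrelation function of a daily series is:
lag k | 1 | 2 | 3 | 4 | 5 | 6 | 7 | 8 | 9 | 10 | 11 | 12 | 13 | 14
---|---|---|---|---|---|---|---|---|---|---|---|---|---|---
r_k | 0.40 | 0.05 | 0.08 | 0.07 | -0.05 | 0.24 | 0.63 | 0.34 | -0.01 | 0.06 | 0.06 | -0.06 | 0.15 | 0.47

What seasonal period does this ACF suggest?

The largest autocorrelation is r_7 = 0.63, with a weaker echo at lag 14 (0.47); the remaining lags stay at or below 0.40. The elevated value at lag 1 (0.40), dropping to 0.05 at lag 2, reflects decaying short-term dependence rather than seasonality.
The dominant spike at lag 7 indicates a seasonal period of 7.

7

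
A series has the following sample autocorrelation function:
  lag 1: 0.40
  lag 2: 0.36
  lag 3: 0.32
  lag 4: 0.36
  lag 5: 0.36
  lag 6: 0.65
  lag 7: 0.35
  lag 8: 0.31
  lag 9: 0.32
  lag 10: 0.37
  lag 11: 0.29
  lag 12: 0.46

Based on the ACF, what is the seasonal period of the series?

The largest autocorrelation is r_6 = 0.65, with a weaker echo at lag 12 (0.46); the remaining lags stay at or below 0.40. The elevated value at lag 1 (0.40), dropping to 0.36 at lag 2, reflects decaying short-term dependence rather than seasonality.
The dominant spike at lag 6 indicates a seasonal period of 6.

6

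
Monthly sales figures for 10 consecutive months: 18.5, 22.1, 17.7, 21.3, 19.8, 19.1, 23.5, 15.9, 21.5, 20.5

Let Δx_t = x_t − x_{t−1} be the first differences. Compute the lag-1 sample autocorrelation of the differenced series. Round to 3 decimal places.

First differences Δx: 3.6, -4.4, 3.6, -1.5, -0.7, 4.4, -7.6, 5.6, -1.0
Mean of differences = 0.2222
Numerator Σ(Δx_t−Δx̄)(Δx_{t+1}−Δx̄) = -120.6260
Denominator Σ(Δx_t−Δx̄)² = 157.0556
r_1(Δx) = -120.6260 / 157.0556 = -0.768

-0.768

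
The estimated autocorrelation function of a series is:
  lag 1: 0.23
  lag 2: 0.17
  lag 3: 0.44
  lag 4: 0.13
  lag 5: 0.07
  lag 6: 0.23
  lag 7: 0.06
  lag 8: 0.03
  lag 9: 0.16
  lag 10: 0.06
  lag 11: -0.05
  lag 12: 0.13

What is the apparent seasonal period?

The largest autocorrelation is r_3 = 0.44; the remaining lags stay at or below 0.23. The elevated value at lag 1 (0.23), dropping to 0.17 at lag 2, reflects decaying short-term dependence rather than seasonality.
The dominant spike at lag 3 indicates a seasonal period of 3.

3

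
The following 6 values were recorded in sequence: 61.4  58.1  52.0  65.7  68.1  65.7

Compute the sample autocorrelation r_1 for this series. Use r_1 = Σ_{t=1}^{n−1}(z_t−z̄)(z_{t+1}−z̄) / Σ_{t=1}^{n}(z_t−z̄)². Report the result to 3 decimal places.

0.271

Mean z̄ = (61.4 + 58.1 + 52.0 + 65.7 + 68.1 + 65.7)/6 = 61.8333
Deviations from mean: -0.4333, -3.7333, -9.8333, 3.8667, 6.2667, 3.8667
Numerator Σ_{t=1}^{5}(z_t−z̄)(z_{t+1}−z̄) = 48.7689
Denominator Σ(z_t−z̄)² = 179.9933
r_1 = 48.7689 / 179.9933 = 0.271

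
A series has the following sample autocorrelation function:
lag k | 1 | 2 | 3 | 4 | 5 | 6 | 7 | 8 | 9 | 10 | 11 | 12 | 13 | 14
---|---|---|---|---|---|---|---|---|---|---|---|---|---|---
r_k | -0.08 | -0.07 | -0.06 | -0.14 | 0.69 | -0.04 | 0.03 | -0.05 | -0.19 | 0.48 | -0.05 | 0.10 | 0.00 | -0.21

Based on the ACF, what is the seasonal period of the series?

The largest autocorrelation is r_5 = 0.69, with a weaker echo at lag 10 (0.48); the remaining lags stay at or below 0.10.
The dominant spike at lag 5 indicates a seasonal period of 5.

5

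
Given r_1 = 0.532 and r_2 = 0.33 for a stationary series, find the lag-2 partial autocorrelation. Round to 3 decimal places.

φ_{22} = (r_2 − r_1²) / (1 − r_1²)
r_1² = (0.532)² = 0.283024
Numerator = 0.33 − 0.2830 = 0.0470; denominator = 1 − 0.2830 = 0.7170
φ_{22} = 0.0470 / 0.7170 = 0.066

0.066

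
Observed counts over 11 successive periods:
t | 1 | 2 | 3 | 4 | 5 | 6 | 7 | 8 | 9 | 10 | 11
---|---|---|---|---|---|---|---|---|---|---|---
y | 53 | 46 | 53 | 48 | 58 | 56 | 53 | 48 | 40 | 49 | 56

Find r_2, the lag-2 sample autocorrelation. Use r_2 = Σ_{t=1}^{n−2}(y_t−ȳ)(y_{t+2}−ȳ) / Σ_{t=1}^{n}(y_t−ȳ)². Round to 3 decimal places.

Mean ȳ = (53 + 46 + 53 + 48 + 58 + 56 + 53 + 48 + 40 + 49 + 56)/11 = 50.9091
Numerator Σ_{t=1}^{9}(y_t−ȳ)(y_{t+2}−ȳ) = -54.1074
Denominator Σ(y_t−ȳ)² = 278.9091
r_2 = -54.1074 / 278.9091 = -0.194

-0.194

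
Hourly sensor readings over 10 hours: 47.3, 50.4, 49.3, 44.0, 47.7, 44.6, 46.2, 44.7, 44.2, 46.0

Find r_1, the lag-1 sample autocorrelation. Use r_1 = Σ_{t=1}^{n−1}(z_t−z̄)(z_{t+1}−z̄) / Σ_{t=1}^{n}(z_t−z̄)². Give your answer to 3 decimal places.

0.185

Mean z̄ = (47.3 + 50.4 + 49.3 + 44.0 + 47.7 + 44.6 + 46.2 + 44.7 + 44.2 + 46.0)/10 = 46.4400
Numerator Σ_{t=1}^{9}(z_t−z̄)(z_{t+1}−z̄) = 8.1024
Denominator Σ(z_t−z̄)² = 43.8240
r_1 = 8.1024 / 43.8240 = 0.185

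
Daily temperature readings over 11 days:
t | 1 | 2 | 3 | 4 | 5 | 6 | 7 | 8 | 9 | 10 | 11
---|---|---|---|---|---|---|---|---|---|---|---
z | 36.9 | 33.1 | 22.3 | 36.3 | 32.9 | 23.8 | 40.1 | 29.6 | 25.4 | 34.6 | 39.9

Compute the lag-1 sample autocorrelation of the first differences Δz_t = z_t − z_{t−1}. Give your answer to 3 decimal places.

-0.424

First differences Δz: -3.8, -10.8, 14.0, -3.4, -9.1, 16.3, -10.5, -4.2, 9.2, 5.3
Mean of differences = 0.3000
Numerator Σ(Δz_t−Δz̄)(Δz_{t+1}−Δz̄) = -392.6200
Denominator Σ(Δz_t−Δz̄)² = 926.8600
r_1(Δz) = -392.6200 / 926.8600 = -0.424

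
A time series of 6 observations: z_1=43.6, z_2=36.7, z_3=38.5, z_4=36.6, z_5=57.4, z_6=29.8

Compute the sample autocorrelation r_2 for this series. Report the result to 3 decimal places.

Mean z̄ = (43.6 + 36.7 + 38.5 + 36.6 + 57.4 + 29.8)/6 = 40.4333
Σ(z_t−z̄)(z_{t+2}−z̄) = (-6.1222) + (14.3111) + (-32.8022) + (40.7611) = 16.1478
Denominator Σ(z_t−z̄)² = 443.3333
r_2 = 16.1478 / 443.3333 = 0.036

0.036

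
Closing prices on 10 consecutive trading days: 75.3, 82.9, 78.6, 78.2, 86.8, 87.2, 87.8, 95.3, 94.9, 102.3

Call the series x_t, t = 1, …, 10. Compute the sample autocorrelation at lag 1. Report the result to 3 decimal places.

Mean x̄ = (75.3 + 82.9 + 78.6 + 78.2 + 86.8 + 87.2 + 87.8 + 95.3 + 94.9 + 102.3)/10 = 86.9300
Numerator Σ_{t=1}^{9}(x_t−x̄)(x_{t+1}−x̄) = 350.9841
Denominator Σ(x_t−x̄)² = 667.7610
r_1 = 350.9841 / 667.7610 = 0.526

0.526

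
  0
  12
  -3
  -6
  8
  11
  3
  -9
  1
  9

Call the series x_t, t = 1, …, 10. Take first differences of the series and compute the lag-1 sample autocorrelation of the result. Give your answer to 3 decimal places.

-0.098

First differences Δx: 12, -15, -3, 14, 3, -8, -12, 10, 8
Mean of differences = 1.0000
Numerator Σ(Δx_t−Δx̄)(Δx_{t+1}−Δx̄) = -93.0000
Denominator Σ(Δx_t−Δx̄)² = 946.0000
r_1(Δx) = -93.0000 / 946.0000 = -0.098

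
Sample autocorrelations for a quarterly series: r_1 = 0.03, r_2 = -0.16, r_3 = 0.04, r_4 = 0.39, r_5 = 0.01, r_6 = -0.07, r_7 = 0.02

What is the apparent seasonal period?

The largest autocorrelation is r_4 = 0.39; the remaining lags stay at or below 0.04.
The dominant spike at lag 4 indicates a seasonal period of 4.

4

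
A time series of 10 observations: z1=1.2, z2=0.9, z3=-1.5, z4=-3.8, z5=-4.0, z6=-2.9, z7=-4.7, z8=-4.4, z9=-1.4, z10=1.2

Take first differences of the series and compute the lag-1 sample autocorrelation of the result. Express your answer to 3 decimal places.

0.402

First differences Δz: -0.3, -2.4, -2.3, -0.2, 1.1, -1.8, 0.3, 3.0, 2.6
Mean of differences = 0.0000
Numerator Σ(Δz_t−Δz̄)(Δz_{t+1}−Δz̄) = 12.6600
Denominator Σ(Δz_t−Δz̄)² = 31.4800
r_1(Δz) = 12.6600 / 31.4800 = 0.402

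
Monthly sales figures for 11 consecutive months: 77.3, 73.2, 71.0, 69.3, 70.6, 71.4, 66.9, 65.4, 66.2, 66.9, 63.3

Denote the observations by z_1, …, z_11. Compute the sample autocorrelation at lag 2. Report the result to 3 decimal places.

0.247

Mean z̄ = (77.3 + 73.2 + 71.0 + 69.3 + 70.6 + 71.4 + 66.9 + 65.4 + 66.2 + 66.9 + 63.3)/11 = 69.2273
Numerator Σ_{t=1}^{9}(z_t−z̄)(z_{t+2}−z̄) = 39.5767
Denominator Σ(z_t−z̄)² = 160.4818
r_2 = 39.5767 / 160.4818 = 0.247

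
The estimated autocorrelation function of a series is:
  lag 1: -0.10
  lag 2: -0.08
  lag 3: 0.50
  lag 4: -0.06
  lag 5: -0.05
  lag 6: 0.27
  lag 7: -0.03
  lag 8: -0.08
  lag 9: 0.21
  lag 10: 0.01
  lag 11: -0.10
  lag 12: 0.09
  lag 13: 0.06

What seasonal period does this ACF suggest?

The largest autocorrelation is r_3 = 0.50, with weaker echoes at lags 6 (0.27) and 9 (0.21); the remaining lags stay at or below 0.09.
The dominant spike at lag 3 indicates a seasonal period of 3.

3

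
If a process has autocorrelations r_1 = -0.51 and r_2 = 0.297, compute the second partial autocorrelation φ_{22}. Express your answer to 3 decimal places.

φ_{22} = (r_2 − r_1²) / (1 − r_1²)
r_1² = (-0.51)² = 0.2601
Numerator = 0.297 − 0.2601 = 0.0369; denominator = 1 − 0.2601 = 0.7399
φ_{22} = 0.0369 / 0.7399 = 0.050

0.050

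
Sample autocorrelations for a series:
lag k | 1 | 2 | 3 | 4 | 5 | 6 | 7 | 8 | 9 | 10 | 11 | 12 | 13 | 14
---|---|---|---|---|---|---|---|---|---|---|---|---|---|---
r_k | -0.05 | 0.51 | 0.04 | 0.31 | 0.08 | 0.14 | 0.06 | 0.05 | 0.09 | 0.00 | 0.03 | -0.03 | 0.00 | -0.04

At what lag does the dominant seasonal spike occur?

The largest autocorrelation is r_2 = 0.51, with a weaker echo at lag 4 (0.31); the remaining lags stay at or below 0.14.
The dominant spike at lag 2 indicates a seasonal period of 2.

2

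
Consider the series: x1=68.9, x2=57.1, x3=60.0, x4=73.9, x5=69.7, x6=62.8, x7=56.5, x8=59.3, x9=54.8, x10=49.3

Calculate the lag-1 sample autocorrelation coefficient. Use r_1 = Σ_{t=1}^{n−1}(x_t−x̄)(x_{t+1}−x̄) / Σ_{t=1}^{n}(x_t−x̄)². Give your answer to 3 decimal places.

Mean x̄ = (68.9 + 57.1 + 60.0 + 73.9 + 69.7 + 62.8 + 56.5 + 59.3 + 54.8 + 49.3)/10 = 61.2300
Numerator Σ_{t=1}^{9}(x_t−x̄)(x_{t+1}−x̄) = 169.2541
Denominator Σ(x_t−x̄)² = 521.9010
r_1 = 169.2541 / 521.9010 = 0.324

0.324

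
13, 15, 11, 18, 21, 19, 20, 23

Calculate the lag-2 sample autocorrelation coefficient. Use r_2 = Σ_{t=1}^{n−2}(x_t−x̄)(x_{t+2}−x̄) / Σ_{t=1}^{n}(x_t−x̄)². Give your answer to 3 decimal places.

Mean x̄ = (13 + 15 + 11 + 18 + 21 + 19 + 20 + 23)/8 = 17.5000
Deviations from mean: -4.5000, -2.5000, -6.5000, 0.5000, 3.5000, 1.5000, 2.5000, 5.5000
Numerator Σ_{t=1}^{6}(x_t−x̄)(x_{t+2}−x̄) = 23.0000
Denominator Σ(x_t−x̄)² = 120.0000
r_2 = 23.0000 / 120.0000 = 0.192

0.192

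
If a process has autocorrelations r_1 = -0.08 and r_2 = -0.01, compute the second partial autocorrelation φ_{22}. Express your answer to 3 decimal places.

-0.017

φ_{22} = (r_2 − r_1²) / (1 − r_1²)
r_1² = (-0.08)² = 0.0064
Numerator = -0.01 − 0.0064 = -0.0164; denominator = 1 − 0.0064 = 0.9936
φ_{22} = -0.0164 / 0.9936 = -0.017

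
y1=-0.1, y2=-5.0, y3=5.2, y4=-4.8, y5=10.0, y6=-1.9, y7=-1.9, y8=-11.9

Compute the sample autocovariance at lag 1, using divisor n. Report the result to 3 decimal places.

Mean ȳ = (-0.1 − 5.0 + 5.2 − 4.8 + 10.0 − 1.9 − 1.9 − 11.9)/8 = -1.3000
Σ_{t=1}^{7}(y_t−ȳ)(y_{t+1}−ȳ) = -90.8500
γ_1 = -90.8500 / 8 = -11.356

-11.356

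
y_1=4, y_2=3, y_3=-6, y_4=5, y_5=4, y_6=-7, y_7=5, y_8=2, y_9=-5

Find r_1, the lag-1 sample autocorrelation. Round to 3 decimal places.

Mean ȳ = (4 + 3 − 6 + 5 + 4 − 7 + 5 + 2 − 5)/9 = 0.5556
Numerator Σ_{t=1}^{8}(y_t−ȳ)(y_{t+1}−ȳ) = -82.6420
Denominator Σ(y_t−ȳ)² = 202.2222
r_1 = -82.6420 / 202.2222 = -0.409

-0.409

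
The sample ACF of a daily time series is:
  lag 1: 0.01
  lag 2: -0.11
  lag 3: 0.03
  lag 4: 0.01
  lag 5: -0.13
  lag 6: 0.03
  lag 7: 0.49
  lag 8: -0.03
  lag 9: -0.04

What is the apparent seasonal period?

7

The largest autocorrelation is r_7 = 0.49; the remaining lags stay at or below 0.03.
The dominant spike at lag 7 indicates a seasonal period of 7.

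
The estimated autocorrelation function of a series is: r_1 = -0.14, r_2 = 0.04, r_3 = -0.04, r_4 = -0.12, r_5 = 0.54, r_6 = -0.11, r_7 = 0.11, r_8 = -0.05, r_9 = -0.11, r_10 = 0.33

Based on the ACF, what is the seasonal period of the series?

The largest autocorrelation is r_5 = 0.54, with a weaker echo at lag 10 (0.33); the remaining lags stay at or below 0.11.
The dominant spike at lag 5 indicates a seasonal period of 5.

5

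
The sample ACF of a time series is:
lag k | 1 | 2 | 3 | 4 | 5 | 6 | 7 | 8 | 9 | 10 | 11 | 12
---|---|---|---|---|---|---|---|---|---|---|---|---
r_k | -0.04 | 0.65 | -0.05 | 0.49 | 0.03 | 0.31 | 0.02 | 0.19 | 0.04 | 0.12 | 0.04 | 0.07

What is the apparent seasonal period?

2

The largest autocorrelation is r_2 = 0.65, with weaker echoes at lags 4 (0.49), 6 (0.31) and 8 (0.19); the remaining lags stay at or below 0.12.
The dominant spike at lag 2 indicates a seasonal period of 2.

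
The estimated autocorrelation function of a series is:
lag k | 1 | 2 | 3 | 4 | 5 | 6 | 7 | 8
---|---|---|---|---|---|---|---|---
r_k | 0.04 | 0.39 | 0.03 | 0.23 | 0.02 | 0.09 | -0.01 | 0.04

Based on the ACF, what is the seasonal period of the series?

The largest autocorrelation is r_2 = 0.39, with a weaker echo at lag 4 (0.23); the remaining lags stay at or below 0.09.
The dominant spike at lag 2 indicates a seasonal period of 2.

2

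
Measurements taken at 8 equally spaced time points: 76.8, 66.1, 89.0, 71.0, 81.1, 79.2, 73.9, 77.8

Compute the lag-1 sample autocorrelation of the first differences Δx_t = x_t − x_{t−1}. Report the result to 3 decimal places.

-0.783

First differences Δx: -10.7, 22.9, -18.0, 10.1, -1.9, -5.3, 3.9
Mean of differences = 0.1429
Numerator Σ(Δx_t−Δx̄)(Δx_{t+1}−Δx̄) = -869.9547
Denominator Σ(Δx_t−Δx̄)² = 1111.6771
r_1(Δx) = -869.9547 / 1111.6771 = -0.783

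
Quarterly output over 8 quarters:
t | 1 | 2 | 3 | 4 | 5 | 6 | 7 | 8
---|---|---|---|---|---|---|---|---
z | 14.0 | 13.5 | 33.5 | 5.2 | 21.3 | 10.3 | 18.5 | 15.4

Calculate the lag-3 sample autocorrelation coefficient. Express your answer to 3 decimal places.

-0.240

Mean z̄ = (14.0 + 13.5 + 33.5 + 5.2 + 21.3 + 10.3 + 18.5 + 15.4)/8 = 16.4625
Deviations from mean: -2.4625, -2.9625, 17.0375, -11.2625, 4.8375, -6.1625, 2.0375, -1.0625
Σ(z_t−z̄)(z_{t+3}−z̄) = (27.7339) + (-14.3311) + (-104.9936) + (-22.9473) + (-5.1398) = -119.6780
Denominator Σ(z_t−z̄)² = 498.6188
r_3 = -119.6780 / 498.6188 = -0.240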